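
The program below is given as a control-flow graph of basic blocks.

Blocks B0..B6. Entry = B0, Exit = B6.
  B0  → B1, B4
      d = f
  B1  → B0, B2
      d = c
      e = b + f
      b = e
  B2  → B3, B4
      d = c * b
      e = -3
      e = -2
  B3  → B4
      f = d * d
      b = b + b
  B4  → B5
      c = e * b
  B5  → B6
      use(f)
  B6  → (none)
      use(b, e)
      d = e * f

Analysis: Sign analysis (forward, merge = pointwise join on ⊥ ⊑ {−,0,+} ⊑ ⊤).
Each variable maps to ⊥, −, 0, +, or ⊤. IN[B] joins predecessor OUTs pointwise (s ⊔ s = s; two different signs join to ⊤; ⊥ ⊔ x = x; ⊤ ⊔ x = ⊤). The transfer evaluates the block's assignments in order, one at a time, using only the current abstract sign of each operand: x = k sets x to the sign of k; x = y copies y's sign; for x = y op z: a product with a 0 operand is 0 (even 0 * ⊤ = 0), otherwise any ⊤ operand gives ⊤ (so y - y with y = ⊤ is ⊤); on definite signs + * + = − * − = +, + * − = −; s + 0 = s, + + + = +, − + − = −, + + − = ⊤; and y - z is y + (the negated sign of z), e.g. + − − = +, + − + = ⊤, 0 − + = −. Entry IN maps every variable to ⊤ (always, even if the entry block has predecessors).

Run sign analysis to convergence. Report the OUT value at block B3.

Converged values:
  B0:   IN=(all ⊤)   OUT=(all ⊤)
  B1:   IN=(all ⊤)   OUT=(all ⊤)
  B2:   IN=(all ⊤)   OUT={e:-; rest ⊤}
  B3:   IN={e:-; rest ⊤}   OUT={e:-; rest ⊤}
  B4:   IN=(all ⊤)   OUT=(all ⊤)
  B5:   IN=(all ⊤)   OUT=(all ⊤)
  B6:   IN=(all ⊤)   OUT=(all ⊤)

Merge at B3: IN[B3] = OUT[B2] = {a: ⊤, b: ⊤, c: ⊤, d: ⊤, e: -, f: ⊤}
Applying B3's transfer function to that IN value gives OUT[B3] (row B3 above).

Answer: {a: ⊤, b: ⊤, c: ⊤, d: ⊤, e: -, f: ⊤}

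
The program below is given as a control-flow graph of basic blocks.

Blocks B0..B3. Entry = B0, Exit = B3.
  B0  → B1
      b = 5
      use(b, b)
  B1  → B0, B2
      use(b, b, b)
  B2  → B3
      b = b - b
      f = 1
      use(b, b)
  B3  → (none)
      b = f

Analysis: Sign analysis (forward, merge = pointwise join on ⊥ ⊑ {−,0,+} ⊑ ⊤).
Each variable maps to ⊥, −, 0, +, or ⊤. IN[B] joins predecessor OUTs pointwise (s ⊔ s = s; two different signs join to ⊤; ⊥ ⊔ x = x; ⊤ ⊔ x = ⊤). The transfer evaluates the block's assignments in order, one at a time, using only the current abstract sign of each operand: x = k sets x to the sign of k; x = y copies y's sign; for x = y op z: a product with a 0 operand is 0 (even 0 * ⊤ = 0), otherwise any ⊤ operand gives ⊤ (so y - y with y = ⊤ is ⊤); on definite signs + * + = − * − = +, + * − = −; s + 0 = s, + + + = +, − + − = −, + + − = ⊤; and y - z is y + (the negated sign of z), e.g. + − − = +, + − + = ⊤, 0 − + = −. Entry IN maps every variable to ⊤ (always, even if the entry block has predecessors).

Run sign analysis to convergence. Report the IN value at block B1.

Answer: {a: ⊤, b: +, c: ⊤, d: ⊤, e: ⊤, f: ⊤}

Working:
Fixpoint table:
  B0: | IN=(all ⊤) | OUT={b:+; rest ⊤}
  B1: | IN={b:+; rest ⊤} | OUT={b:+; rest ⊤}
  B2: | IN={b:+; rest ⊤} | OUT={f:+; rest ⊤}
  B3: | IN={f:+; rest ⊤} | OUT={b:+, f:+; rest ⊤}

Merge at B1: IN[B1] = OUT[B0] = {a: ⊤, b: +, c: ⊤, d: ⊤, e: ⊤, f: ⊤}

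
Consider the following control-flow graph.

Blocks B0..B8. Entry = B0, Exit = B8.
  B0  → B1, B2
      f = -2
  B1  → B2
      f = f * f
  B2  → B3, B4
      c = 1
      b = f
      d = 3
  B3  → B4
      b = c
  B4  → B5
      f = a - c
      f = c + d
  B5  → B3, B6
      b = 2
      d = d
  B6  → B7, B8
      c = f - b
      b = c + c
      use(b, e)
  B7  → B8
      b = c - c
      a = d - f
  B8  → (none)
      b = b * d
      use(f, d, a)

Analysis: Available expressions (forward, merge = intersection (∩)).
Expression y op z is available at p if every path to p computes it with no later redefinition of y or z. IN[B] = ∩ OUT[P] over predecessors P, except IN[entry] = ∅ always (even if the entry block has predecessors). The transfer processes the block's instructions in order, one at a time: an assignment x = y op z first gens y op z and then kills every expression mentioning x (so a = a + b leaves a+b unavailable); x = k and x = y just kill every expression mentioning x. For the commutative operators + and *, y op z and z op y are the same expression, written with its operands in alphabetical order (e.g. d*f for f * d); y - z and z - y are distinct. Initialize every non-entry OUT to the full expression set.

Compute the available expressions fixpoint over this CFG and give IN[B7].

Answer: {c+c}

Working:
Per-block solution:
  B0:  IN={}  OUT={}
  B1:  IN={}  OUT={}
  B2:  IN={}  OUT={}
  B3:  IN={}  OUT={}
  B4:  IN={}  OUT={a-c, c+d}
  B5:  IN={a-c, c+d}  OUT={a-c}
  B6:  IN={a-c}  OUT={c+c}
  B7:  IN={c+c}  OUT={c+c, c-c, d-f}
  B8:  IN={c+c}  OUT={c+c}

Merge at B7: IN[B7] = OUT[B6] = {c+c}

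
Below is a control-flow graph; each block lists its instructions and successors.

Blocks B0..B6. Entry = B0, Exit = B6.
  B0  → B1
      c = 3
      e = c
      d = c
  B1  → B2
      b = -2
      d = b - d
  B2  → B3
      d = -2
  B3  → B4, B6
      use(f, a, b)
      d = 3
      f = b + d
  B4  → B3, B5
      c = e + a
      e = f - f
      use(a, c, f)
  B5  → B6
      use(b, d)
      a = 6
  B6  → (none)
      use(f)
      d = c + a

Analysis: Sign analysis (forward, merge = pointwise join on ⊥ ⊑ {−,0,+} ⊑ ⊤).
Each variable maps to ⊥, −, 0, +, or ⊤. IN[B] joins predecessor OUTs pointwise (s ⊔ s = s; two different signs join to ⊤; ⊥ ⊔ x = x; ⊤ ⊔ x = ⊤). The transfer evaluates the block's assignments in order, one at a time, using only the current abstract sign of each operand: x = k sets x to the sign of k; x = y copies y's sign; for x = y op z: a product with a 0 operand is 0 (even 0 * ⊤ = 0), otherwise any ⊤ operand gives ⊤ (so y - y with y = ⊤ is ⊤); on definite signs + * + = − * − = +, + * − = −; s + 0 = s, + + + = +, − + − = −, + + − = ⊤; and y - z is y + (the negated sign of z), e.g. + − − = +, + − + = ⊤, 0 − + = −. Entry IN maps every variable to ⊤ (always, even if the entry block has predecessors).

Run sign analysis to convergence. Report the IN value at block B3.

Per-block solution:
  B0: | IN=(all ⊤) | OUT={c:+, d:+, e:+; rest ⊤}
  B1: | IN={c:+, d:+, e:+; rest ⊤} | OUT={b:-, c:+, d:-, e:+; rest ⊤}
  B2: | IN={b:-, c:+, d:-, e:+; rest ⊤} | OUT={b:-, c:+, d:-, e:+; rest ⊤}
  B3: | IN={b:-; rest ⊤} | OUT={b:-, d:+; rest ⊤}
  B4: | IN={b:-, d:+; rest ⊤} | OUT={b:-, d:+; rest ⊤}
  B5: | IN={b:-, d:+; rest ⊤} | OUT={a:+, b:-, d:+; rest ⊤}
  B6: | IN={b:-, d:+; rest ⊤} | OUT={b:-; rest ⊤}

Merge at B3: IN[B3] = OUT[B2] ⊔ OUT[B4] = {a: ⊤, b: -, c: ⊤, d: ⊤, e: ⊤, f: ⊤}

Answer: {a: ⊤, b: -, c: ⊤, d: ⊤, e: ⊤, f: ⊤}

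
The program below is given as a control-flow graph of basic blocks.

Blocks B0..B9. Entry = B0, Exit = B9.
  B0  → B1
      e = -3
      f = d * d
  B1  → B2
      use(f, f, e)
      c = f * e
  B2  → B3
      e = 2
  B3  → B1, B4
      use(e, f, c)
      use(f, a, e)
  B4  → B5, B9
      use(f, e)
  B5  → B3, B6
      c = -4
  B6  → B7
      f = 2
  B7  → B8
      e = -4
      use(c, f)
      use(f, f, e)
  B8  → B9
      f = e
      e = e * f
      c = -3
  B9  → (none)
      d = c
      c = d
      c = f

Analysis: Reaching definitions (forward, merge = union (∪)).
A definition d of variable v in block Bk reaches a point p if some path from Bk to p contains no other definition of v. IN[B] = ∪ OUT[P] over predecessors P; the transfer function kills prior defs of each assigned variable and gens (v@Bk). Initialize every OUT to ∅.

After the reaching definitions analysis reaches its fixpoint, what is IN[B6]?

Answer: {c@B5, e@B2, f@B0}

Trace:
Converged values:
  B0:   IN={}   OUT={e@B0, f@B0}
  B1:   IN={c@B1, c@B5, e@B0, e@B2, f@B0}   OUT={c@B1, e@B0, e@B2, f@B0}
  B2:   IN={c@B1, e@B0, e@B2, f@B0}   OUT={c@B1, e@B2, f@B0}
  B3:   IN={c@B1, c@B5, e@B2, f@B0}   OUT={c@B1, c@B5, e@B2, f@B0}
  B4:   IN={c@B1, c@B5, e@B2, f@B0}   OUT={c@B1, c@B5, e@B2, f@B0}
  B5:   IN={c@B1, c@B5, e@B2, f@B0}   OUT={c@B5, e@B2, f@B0}
  B6:   IN={c@B5, e@B2, f@B0}   OUT={c@B5, e@B2, f@B6}
  B7:   IN={c@B5, e@B2, f@B6}   OUT={c@B5, e@B7, f@B6}
  B8:   IN={c@B5, e@B7, f@B6}   OUT={c@B8, e@B8, f@B8}
  B9:   IN={c@B1, c@B5, c@B8, e@B2, e@B8, f@B0, f@B8}   OUT={c@B9, d@B9, e@B2, e@B8, f@B0, f@B8}

Merge at B6: IN[B6] = OUT[B5] = {c@B5, e@B2, f@B0}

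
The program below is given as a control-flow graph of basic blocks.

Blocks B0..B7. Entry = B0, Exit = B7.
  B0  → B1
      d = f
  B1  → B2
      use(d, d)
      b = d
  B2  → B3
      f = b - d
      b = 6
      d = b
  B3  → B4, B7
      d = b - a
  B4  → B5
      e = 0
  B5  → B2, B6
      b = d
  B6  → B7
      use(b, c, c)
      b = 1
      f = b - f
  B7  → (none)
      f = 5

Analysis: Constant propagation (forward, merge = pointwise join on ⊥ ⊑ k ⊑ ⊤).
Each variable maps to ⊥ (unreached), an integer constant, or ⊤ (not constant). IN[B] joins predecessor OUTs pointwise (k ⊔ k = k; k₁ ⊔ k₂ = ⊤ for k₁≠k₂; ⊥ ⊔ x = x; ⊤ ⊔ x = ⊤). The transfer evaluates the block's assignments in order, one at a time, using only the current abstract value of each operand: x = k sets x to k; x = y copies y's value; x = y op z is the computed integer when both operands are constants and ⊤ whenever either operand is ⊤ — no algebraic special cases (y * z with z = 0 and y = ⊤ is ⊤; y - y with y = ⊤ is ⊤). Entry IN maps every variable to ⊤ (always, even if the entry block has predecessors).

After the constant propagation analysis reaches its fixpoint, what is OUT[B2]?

Answer: {a: ⊤, b: 6, c: ⊤, d: 6, e: ⊤, f: ⊤}

Derivation:
Fixpoint table:
  B0:  IN=(all ⊤)  OUT=(all ⊤)
  B1:  IN=(all ⊤)  OUT=(all ⊤)
  B2:  IN=(all ⊤)  OUT={b:6, d:6; rest ⊤}
  B3:  IN={b:6, d:6; rest ⊤}  OUT={b:6; rest ⊤}
  B4:  IN={b:6; rest ⊤}  OUT={b:6, e:0; rest ⊤}
  B5:  IN={b:6, e:0; rest ⊤}  OUT={e:0; rest ⊤}
  B6:  IN={e:0; rest ⊤}  OUT={b:1, e:0; rest ⊤}
  B7:  IN=(all ⊤)  OUT={f:5; rest ⊤}

Merge at B2: IN[B2] = OUT[B1] ⊔ OUT[B5] = {a: ⊤, b: ⊤, c: ⊤, d: ⊤, e: ⊤, f: ⊤}
Applying B2's transfer function to that IN value gives OUT[B2] (row B2 above).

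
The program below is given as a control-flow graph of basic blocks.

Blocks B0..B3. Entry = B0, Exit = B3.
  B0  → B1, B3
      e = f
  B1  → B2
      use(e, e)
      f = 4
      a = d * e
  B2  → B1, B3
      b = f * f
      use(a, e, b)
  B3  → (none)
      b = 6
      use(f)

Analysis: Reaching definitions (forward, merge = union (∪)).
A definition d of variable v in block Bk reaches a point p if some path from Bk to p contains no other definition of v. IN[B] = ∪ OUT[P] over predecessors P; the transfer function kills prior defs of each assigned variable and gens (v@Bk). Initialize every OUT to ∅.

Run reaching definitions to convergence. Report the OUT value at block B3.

Answer: {a@B1, b@B3, e@B0, f@B1}

Trace:
Fixpoint table:
  B0:  IN={}  OUT={e@B0}
  B1:  IN={a@B1, b@B2, e@B0, f@B1}  OUT={a@B1, b@B2, e@B0, f@B1}
  B2:  IN={a@B1, b@B2, e@B0, f@B1}  OUT={a@B1, b@B2, e@B0, f@B1}
  B3:  IN={a@B1, b@B2, e@B0, f@B1}  OUT={a@B1, b@B3, e@B0, f@B1}

Merge at B3: IN[B3] = OUT[B0] ⊔ OUT[B2] = {a@B1, b@B2, e@B0, f@B1}
Applying B3's transfer function to that IN value gives OUT[B3] (row B3 above).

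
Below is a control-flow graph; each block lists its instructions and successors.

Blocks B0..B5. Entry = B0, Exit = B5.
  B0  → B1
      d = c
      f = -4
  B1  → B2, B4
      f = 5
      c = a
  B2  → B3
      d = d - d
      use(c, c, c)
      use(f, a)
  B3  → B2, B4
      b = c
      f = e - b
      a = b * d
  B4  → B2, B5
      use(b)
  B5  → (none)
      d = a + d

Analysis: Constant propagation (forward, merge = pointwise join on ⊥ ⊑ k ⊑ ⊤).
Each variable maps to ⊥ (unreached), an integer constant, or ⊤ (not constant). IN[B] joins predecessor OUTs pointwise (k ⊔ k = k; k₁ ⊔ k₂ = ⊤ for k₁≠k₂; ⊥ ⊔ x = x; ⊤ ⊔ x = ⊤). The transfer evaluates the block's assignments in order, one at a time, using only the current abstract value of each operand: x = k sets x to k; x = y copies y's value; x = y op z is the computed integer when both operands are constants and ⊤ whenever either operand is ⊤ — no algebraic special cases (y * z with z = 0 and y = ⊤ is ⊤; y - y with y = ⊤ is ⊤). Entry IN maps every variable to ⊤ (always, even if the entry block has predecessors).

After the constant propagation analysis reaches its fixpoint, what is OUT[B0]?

Answer: {a: ⊤, b: ⊤, c: ⊤, d: ⊤, e: ⊤, f: -4}

Derivation:
Fixpoint table:
  B0:   IN=(all ⊤)   OUT={f:-4; rest ⊤}
  B1:   IN={f:-4; rest ⊤}   OUT={f:5; rest ⊤}
  B2:   IN=(all ⊤)   OUT=(all ⊤)
  B3:   IN=(all ⊤)   OUT=(all ⊤)
  B4:   IN=(all ⊤)   OUT=(all ⊤)
  B5:   IN=(all ⊤)   OUT=(all ⊤)

B0 is the boundary node: IN[B0] = {a: ⊤, b: ⊤, c: ⊤, d: ⊤, e: ⊤, f: ⊤}
Applying B0's transfer function to that IN value gives OUT[B0] (row B0 above).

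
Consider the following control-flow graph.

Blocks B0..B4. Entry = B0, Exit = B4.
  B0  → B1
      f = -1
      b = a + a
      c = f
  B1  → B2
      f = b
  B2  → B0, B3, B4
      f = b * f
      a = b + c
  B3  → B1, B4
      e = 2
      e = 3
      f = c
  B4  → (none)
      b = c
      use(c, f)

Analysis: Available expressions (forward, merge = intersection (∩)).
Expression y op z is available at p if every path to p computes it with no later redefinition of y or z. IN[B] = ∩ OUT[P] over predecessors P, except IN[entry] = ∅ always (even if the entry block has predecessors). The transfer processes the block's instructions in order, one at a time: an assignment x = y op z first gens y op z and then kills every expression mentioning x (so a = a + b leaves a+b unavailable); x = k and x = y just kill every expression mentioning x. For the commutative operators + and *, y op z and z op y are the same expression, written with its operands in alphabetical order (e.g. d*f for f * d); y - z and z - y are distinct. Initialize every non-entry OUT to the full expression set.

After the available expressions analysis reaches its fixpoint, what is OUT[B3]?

Answer: {b+c}

Working:
Converged values:
  B0:   IN={}   OUT={a+a}
  B1:   IN={}   OUT={}
  B2:   IN={}   OUT={b+c}
  B3:   IN={b+c}   OUT={b+c}
  B4:   IN={b+c}   OUT={}

Merge at B3: IN[B3] = OUT[B2] = {b+c}
Applying B3's transfer function to that IN value gives OUT[B3] (row B3 above).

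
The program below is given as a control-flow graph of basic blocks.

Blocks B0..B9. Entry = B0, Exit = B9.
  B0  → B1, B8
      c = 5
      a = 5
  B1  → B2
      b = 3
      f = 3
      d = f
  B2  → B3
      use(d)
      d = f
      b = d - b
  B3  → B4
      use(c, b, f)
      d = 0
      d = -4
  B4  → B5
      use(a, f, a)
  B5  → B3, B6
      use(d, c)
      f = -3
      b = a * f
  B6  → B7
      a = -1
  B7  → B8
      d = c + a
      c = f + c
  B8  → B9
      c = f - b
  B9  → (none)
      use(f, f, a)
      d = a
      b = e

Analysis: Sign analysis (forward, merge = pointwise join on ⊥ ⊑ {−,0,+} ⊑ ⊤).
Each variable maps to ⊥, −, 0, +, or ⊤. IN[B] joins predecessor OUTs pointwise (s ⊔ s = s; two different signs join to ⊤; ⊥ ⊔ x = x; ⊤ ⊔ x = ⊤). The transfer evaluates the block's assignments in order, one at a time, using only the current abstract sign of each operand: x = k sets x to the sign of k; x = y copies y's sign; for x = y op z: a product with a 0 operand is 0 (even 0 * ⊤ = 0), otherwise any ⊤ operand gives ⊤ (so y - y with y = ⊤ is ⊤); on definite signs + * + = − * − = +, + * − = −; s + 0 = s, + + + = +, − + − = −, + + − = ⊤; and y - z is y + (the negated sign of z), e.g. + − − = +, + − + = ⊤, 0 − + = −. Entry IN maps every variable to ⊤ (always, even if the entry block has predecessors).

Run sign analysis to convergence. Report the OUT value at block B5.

Answer: {a: +, b: -, c: +, d: -, e: ⊤, f: -}

Working:
Fixpoint table:
  B0:  IN=(all ⊤)  OUT={a:+, c:+; rest ⊤}
  B1:  IN={a:+, c:+; rest ⊤}  OUT={a:+, b:+, c:+, d:+, f:+; rest ⊤}
  B2:  IN={a:+, b:+, c:+, d:+, f:+; rest ⊤}  OUT={a:+, c:+, d:+, f:+; rest ⊤}
  B3:  IN={a:+, c:+; rest ⊤}  OUT={a:+, c:+, d:-; rest ⊤}
  B4:  IN={a:+, c:+, d:-; rest ⊤}  OUT={a:+, c:+, d:-; rest ⊤}
  B5:  IN={a:+, c:+, d:-; rest ⊤}  OUT={a:+, b:-, c:+, d:-, f:-; rest ⊤}
  B6:  IN={a:+, b:-, c:+, d:-, f:-; rest ⊤}  OUT={a:-, b:-, c:+, d:-, f:-; rest ⊤}
  B7:  IN={a:-, b:-, c:+, d:-, f:-; rest ⊤}  OUT={a:-, b:-, f:-; rest ⊤}
  B8:  IN=(all ⊤)  OUT=(all ⊤)
  B9:  IN=(all ⊤)  OUT=(all ⊤)

Merge at B5: IN[B5] = OUT[B4] = {a: +, b: ⊤, c: +, d: -, e: ⊤, f: ⊤}
Applying B5's transfer function to that IN value gives OUT[B5] (row B5 above).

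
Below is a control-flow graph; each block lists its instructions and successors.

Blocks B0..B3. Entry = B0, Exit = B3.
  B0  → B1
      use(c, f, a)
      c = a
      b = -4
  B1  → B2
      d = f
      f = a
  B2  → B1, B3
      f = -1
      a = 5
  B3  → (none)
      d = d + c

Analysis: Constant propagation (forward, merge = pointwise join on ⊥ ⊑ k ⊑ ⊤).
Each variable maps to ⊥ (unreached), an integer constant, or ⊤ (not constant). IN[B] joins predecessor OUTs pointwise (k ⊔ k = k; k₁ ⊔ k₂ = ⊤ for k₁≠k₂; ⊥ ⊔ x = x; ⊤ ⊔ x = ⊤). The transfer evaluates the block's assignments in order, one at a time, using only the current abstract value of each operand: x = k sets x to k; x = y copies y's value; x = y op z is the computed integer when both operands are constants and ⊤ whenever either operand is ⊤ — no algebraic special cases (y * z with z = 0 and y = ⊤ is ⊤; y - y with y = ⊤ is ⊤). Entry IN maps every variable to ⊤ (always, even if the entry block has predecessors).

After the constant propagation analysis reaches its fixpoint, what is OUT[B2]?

Converged values:
  B0:  IN=(all ⊤)  OUT={b:-4; rest ⊤}
  B1:  IN={b:-4; rest ⊤}  OUT={b:-4; rest ⊤}
  B2:  IN={b:-4; rest ⊤}  OUT={a:5, b:-4, f:-1; rest ⊤}
  B3:  IN={a:5, b:-4, f:-1; rest ⊤}  OUT={a:5, b:-4, f:-1; rest ⊤}

Merge at B2: IN[B2] = OUT[B1] = {a: ⊤, b: -4, c: ⊤, d: ⊤, e: ⊤, f: ⊤}
Applying B2's transfer function to that IN value gives OUT[B2] (row B2 above).

Answer: {a: 5, b: -4, c: ⊤, d: ⊤, e: ⊤, f: -1}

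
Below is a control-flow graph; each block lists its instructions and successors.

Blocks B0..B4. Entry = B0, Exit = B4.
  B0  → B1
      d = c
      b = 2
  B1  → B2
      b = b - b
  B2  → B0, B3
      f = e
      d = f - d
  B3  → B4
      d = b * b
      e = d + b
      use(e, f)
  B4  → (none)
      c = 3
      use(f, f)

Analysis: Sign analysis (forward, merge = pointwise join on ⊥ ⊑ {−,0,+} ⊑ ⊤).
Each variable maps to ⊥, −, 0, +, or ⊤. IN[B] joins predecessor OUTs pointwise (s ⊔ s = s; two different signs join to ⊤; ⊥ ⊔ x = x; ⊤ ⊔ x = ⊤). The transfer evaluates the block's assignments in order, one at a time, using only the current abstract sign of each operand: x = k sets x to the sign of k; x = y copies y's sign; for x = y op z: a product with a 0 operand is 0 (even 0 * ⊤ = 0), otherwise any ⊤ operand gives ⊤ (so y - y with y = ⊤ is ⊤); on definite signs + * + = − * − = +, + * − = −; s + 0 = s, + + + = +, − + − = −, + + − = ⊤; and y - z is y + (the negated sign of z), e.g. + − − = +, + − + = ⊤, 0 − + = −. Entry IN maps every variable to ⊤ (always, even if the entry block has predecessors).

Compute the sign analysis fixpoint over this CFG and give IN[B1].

Converged values:
  B0:   IN=(all ⊤)   OUT={b:+; rest ⊤}
  B1:   IN={b:+; rest ⊤}   OUT=(all ⊤)
  B2:   IN=(all ⊤)   OUT=(all ⊤)
  B3:   IN=(all ⊤)   OUT=(all ⊤)
  B4:   IN=(all ⊤)   OUT={c:+; rest ⊤}

Merge at B1: IN[B1] = OUT[B0] = {a: ⊤, b: +, c: ⊤, d: ⊤, e: ⊤, f: ⊤}

Answer: {a: ⊤, b: +, c: ⊤, d: ⊤, e: ⊤, f: ⊤}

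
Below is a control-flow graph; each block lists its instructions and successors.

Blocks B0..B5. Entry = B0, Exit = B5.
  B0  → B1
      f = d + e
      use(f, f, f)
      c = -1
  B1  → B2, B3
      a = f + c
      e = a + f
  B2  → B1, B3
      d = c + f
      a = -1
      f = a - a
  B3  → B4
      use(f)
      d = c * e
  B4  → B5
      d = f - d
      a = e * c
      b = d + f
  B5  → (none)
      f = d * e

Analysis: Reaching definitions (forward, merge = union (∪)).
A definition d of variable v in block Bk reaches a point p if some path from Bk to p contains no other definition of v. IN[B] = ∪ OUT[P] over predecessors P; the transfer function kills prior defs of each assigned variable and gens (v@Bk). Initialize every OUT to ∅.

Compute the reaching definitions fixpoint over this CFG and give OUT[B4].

Converged values:
  B0: | IN={} | OUT={c@B0, f@B0}
  B1: | IN={a@B2, c@B0, d@B2, e@B1, f@B0, f@B2} | OUT={a@B1, c@B0, d@B2, e@B1, f@B0, f@B2}
  B2: | IN={a@B1, c@B0, d@B2, e@B1, f@B0, f@B2} | OUT={a@B2, c@B0, d@B2, e@B1, f@B2}
  B3: | IN={a@B1, a@B2, c@B0, d@B2, e@B1, f@B0, f@B2} | OUT={a@B1, a@B2, c@B0, d@B3, e@B1, f@B0, f@B2}
  B4: | IN={a@B1, a@B2, c@B0, d@B3, e@B1, f@B0, f@B2} | OUT={a@B4, b@B4, c@B0, d@B4, e@B1, f@B0, f@B2}
  B5: | IN={a@B4, b@B4, c@B0, d@B4, e@B1, f@B0, f@B2} | OUT={a@B4, b@B4, c@B0, d@B4, e@B1, f@B5}

Merge at B4: IN[B4] = OUT[B3] = {a@B1, a@B2, c@B0, d@B3, e@B1, f@B0, f@B2}
Applying B4's transfer function to that IN value gives OUT[B4] (row B4 above).

Answer: {a@B4, b@B4, c@B0, d@B4, e@B1, f@B0, f@B2}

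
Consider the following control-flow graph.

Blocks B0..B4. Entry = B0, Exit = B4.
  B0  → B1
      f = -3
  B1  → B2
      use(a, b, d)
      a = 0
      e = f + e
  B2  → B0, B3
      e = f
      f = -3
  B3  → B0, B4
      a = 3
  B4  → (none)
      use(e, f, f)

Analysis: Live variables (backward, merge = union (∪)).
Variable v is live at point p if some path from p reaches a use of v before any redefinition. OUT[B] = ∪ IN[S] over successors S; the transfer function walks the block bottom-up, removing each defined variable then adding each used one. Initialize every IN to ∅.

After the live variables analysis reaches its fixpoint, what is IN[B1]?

Answer: {a, b, d, e, f}

Derivation:
Converged values:
  B0:   IN={a, b, d, e}   OUT={a, b, d, e, f}
  B1:   IN={a, b, d, e, f}   OUT={a, b, d, f}
  B2:   IN={a, b, d, f}   OUT={a, b, d, e, f}
  B3:   IN={b, d, e, f}   OUT={a, b, d, e, f}
  B4:   IN={e, f}   OUT={}

Merge at B1: OUT[B1] = IN[B2] = {a, b, d, f}
Applying B1's transfer function to that OUT value gives IN[B1] (row B1 above).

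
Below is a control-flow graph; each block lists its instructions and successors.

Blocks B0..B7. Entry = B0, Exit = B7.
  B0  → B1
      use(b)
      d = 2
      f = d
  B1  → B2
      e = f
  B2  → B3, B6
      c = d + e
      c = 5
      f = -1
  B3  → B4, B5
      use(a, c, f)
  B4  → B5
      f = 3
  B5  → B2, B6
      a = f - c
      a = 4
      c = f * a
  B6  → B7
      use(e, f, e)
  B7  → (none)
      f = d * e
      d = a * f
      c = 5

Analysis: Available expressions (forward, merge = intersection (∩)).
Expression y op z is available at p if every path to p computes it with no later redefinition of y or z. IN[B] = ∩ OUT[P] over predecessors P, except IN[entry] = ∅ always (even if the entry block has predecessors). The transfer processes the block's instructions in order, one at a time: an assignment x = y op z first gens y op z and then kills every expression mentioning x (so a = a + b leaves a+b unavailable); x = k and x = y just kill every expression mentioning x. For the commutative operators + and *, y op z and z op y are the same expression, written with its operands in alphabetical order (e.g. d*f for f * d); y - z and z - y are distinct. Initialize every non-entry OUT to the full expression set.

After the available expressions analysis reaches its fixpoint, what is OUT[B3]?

Converged values:
  B0: | IN={} | OUT={}
  B1: | IN={} | OUT={}
  B2: | IN={} | OUT={d+e}
  B3: | IN={d+e} | OUT={d+e}
  B4: | IN={d+e} | OUT={d+e}
  B5: | IN={d+e} | OUT={a*f, d+e}
  B6: | IN={d+e} | OUT={d+e}
  B7: | IN={d+e} | OUT={a*f}

Merge at B3: IN[B3] = OUT[B2] = {d+e}
Applying B3's transfer function to that IN value gives OUT[B3] (row B3 above).

Answer: {d+e}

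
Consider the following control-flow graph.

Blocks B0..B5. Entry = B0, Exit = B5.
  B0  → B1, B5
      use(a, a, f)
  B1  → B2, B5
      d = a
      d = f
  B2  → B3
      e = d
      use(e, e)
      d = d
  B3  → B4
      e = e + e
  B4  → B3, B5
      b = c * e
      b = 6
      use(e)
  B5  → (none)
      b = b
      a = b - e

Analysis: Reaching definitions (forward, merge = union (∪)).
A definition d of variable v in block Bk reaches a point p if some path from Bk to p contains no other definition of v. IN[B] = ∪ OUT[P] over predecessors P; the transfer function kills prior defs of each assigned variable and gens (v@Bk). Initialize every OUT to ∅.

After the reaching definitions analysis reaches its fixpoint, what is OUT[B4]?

Answer: {b@B4, d@B2, e@B3}

Working:
Converged values:
  B0:  IN={}  OUT={}
  B1:  IN={}  OUT={d@B1}
  B2:  IN={d@B1}  OUT={d@B2, e@B2}
  B3:  IN={b@B4, d@B2, e@B2, e@B3}  OUT={b@B4, d@B2, e@B3}
  B4:  IN={b@B4, d@B2, e@B3}  OUT={b@B4, d@B2, e@B3}
  B5:  IN={b@B4, d@B1, d@B2, e@B3}  OUT={a@B5, b@B5, d@B1, d@B2, e@B3}

Merge at B4: IN[B4] = OUT[B3] = {b@B4, d@B2, e@B3}
Applying B4's transfer function to that IN value gives OUT[B4] (row B4 above).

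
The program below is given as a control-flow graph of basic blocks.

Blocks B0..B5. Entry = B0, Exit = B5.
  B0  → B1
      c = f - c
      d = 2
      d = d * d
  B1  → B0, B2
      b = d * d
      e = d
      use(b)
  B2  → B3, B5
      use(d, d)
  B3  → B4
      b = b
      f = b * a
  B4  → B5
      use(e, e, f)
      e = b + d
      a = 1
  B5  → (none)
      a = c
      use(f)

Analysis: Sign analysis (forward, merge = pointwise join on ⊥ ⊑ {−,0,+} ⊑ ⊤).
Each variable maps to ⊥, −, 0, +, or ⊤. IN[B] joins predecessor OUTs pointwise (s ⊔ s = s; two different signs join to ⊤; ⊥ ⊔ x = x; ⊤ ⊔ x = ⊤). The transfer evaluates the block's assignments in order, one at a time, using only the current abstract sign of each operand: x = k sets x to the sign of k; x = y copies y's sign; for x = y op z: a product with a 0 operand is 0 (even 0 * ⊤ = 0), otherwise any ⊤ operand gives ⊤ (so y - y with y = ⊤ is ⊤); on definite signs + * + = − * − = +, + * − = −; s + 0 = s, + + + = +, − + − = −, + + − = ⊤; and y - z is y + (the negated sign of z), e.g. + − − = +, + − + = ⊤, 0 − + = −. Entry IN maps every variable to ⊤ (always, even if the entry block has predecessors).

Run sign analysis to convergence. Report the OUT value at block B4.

Answer: {a: +, b: +, c: ⊤, d: +, e: +, f: ⊤}

Trace:
Fixpoint table:
  B0:  IN=(all ⊤)  OUT={d:+; rest ⊤}
  B1:  IN={d:+; rest ⊤}  OUT={b:+, d:+, e:+; rest ⊤}
  B2:  IN={b:+, d:+, e:+; rest ⊤}  OUT={b:+, d:+, e:+; rest ⊤}
  B3:  IN={b:+, d:+, e:+; rest ⊤}  OUT={b:+, d:+, e:+; rest ⊤}
  B4:  IN={b:+, d:+, e:+; rest ⊤}  OUT={a:+, b:+, d:+, e:+; rest ⊤}
  B5:  IN={b:+, d:+, e:+; rest ⊤}  OUT={b:+, d:+, e:+; rest ⊤}

Merge at B4: IN[B4] = OUT[B3] = {a: ⊤, b: +, c: ⊤, d: +, e: +, f: ⊤}
Applying B4's transfer function to that IN value gives OUT[B4] (row B4 above).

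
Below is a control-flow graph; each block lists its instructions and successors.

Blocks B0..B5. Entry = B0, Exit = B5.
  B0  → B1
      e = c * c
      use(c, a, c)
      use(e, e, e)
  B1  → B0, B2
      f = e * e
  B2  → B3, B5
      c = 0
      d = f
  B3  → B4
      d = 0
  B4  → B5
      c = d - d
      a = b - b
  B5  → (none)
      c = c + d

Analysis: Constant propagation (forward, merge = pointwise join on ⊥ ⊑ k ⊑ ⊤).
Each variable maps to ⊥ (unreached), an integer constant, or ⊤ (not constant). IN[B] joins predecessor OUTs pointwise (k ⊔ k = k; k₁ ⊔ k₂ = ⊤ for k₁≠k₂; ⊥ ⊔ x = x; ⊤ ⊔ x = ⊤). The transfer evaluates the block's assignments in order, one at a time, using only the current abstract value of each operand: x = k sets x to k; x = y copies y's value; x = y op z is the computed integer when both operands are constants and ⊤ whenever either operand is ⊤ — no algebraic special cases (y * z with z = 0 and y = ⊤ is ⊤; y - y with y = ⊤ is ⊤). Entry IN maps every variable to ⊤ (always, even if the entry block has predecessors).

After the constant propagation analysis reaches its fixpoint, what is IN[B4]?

Converged values:
  B0: | IN=(all ⊤) | OUT=(all ⊤)
  B1: | IN=(all ⊤) | OUT=(all ⊤)
  B2: | IN=(all ⊤) | OUT={c:0; rest ⊤}
  B3: | IN={c:0; rest ⊤} | OUT={c:0, d:0; rest ⊤}
  B4: | IN={c:0, d:0; rest ⊤} | OUT={c:0, d:0; rest ⊤}
  B5: | IN={c:0; rest ⊤} | OUT=(all ⊤)

Merge at B4: IN[B4] = OUT[B3] = {a: ⊤, b: ⊤, c: 0, d: 0, e: ⊤, f: ⊤}

Answer: {a: ⊤, b: ⊤, c: 0, d: 0, e: ⊤, f: ⊤}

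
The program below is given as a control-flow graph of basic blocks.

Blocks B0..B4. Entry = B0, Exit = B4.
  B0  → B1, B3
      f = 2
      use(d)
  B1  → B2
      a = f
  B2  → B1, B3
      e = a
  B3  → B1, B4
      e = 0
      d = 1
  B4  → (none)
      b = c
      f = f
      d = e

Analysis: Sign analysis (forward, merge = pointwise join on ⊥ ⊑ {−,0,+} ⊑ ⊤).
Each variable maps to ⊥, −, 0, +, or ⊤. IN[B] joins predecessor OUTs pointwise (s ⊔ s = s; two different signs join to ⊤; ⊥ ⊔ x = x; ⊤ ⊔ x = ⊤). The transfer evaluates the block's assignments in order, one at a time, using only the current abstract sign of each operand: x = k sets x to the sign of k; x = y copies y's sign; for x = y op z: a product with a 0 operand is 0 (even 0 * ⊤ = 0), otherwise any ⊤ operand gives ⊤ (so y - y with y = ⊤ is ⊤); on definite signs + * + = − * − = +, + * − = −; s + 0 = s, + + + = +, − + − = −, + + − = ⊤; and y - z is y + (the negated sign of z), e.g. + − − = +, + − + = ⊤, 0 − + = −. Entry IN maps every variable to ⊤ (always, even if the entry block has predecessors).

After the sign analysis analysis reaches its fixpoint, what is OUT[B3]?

Fixpoint table:
  B0:   IN=(all ⊤)   OUT={f:+; rest ⊤}
  B1:   IN={f:+; rest ⊤}   OUT={a:+, f:+; rest ⊤}
  B2:   IN={a:+, f:+; rest ⊤}   OUT={a:+, e:+, f:+; rest ⊤}
  B3:   IN={f:+; rest ⊤}   OUT={d:+, e:0, f:+; rest ⊤}
  B4:   IN={d:+, e:0, f:+; rest ⊤}   OUT={d:0, e:0, f:+; rest ⊤}

Merge at B3: IN[B3] = OUT[B0] ⊔ OUT[B2] = {a: ⊤, b: ⊤, c: ⊤, d: ⊤, e: ⊤, f: +}
Applying B3's transfer function to that IN value gives OUT[B3] (row B3 above).

Answer: {a: ⊤, b: ⊤, c: ⊤, d: +, e: 0, f: +}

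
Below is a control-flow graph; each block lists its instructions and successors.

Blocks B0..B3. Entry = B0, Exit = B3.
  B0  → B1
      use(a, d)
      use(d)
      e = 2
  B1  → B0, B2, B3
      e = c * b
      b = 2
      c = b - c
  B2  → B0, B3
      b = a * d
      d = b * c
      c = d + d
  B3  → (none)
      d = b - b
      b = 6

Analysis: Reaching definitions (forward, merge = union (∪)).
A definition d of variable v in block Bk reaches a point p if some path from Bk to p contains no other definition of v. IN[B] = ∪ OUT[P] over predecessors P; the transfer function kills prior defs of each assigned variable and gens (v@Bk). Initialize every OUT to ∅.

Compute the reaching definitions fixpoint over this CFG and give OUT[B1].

Fixpoint table:
  B0: | IN={b@B1, b@B2, c@B1, c@B2, d@B2, e@B1} | OUT={b@B1, b@B2, c@B1, c@B2, d@B2, e@B0}
  B1: | IN={b@B1, b@B2, c@B1, c@B2, d@B2, e@B0} | OUT={b@B1, c@B1, d@B2, e@B1}
  B2: | IN={b@B1, c@B1, d@B2, e@B1} | OUT={b@B2, c@B2, d@B2, e@B1}
  B3: | IN={b@B1, b@B2, c@B1, c@B2, d@B2, e@B1} | OUT={b@B3, c@B1, c@B2, d@B3, e@B1}

Merge at B1: IN[B1] = OUT[B0] = {b@B1, b@B2, c@B1, c@B2, d@B2, e@B0}
Applying B1's transfer function to that IN value gives OUT[B1] (row B1 above).

Answer: {b@B1, c@B1, d@B2, e@B1}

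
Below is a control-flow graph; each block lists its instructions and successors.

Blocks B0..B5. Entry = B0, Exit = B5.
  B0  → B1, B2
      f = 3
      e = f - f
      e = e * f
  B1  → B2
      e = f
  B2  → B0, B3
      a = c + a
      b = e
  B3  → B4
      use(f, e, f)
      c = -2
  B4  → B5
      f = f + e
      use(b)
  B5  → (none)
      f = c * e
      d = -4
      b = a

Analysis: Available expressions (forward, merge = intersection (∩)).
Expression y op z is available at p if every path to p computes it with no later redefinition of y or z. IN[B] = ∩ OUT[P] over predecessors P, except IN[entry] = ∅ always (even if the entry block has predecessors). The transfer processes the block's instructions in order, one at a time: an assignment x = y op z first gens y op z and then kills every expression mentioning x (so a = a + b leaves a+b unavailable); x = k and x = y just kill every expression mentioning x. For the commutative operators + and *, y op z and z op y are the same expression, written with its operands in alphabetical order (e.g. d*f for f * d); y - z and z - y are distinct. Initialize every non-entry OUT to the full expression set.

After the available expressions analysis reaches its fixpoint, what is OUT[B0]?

Answer: {f-f}

Derivation:
Fixpoint table:
  B0:  IN={}  OUT={f-f}
  B1:  IN={f-f}  OUT={f-f}
  B2:  IN={f-f}  OUT={f-f}
  B3:  IN={f-f}  OUT={f-f}
  B4:  IN={f-f}  OUT={}
  B5:  IN={}  OUT={c*e}

Merge at B0 (entry node, so the boundary value {} is joined with the incoming edge(s)): IN[B0] = {} ∩ OUT[B2] = {}
Applying B0's transfer function to that IN value gives OUT[B0] (row B0 above).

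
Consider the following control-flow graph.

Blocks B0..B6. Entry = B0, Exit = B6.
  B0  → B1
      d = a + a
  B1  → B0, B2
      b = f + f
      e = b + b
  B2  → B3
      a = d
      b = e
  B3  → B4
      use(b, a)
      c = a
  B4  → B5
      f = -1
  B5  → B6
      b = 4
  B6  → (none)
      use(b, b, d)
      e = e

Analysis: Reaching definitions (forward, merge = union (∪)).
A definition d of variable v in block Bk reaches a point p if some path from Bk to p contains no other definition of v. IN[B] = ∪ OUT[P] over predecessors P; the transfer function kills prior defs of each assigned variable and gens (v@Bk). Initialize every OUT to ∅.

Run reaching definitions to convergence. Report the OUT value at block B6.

Answer: {a@B2, b@B5, c@B3, d@B0, e@B6, f@B4}

Derivation:
Converged values:
  B0: | IN={b@B1, d@B0, e@B1} | OUT={b@B1, d@B0, e@B1}
  B1: | IN={b@B1, d@B0, e@B1} | OUT={b@B1, d@B0, e@B1}
  B2: | IN={b@B1, d@B0, e@B1} | OUT={a@B2, b@B2, d@B0, e@B1}
  B3: | IN={a@B2, b@B2, d@B0, e@B1} | OUT={a@B2, b@B2, c@B3, d@B0, e@B1}
  B4: | IN={a@B2, b@B2, c@B3, d@B0, e@B1} | OUT={a@B2, b@B2, c@B3, d@B0, e@B1, f@B4}
  B5: | IN={a@B2, b@B2, c@B3, d@B0, e@B1, f@B4} | OUT={a@B2, b@B5, c@B3, d@B0, e@B1, f@B4}
  B6: | IN={a@B2, b@B5, c@B3, d@B0, e@B1, f@B4} | OUT={a@B2, b@B5, c@B3, d@B0, e@B6, f@B4}

Merge at B6: IN[B6] = OUT[B5] = {a@B2, b@B5, c@B3, d@B0, e@B1, f@B4}
Applying B6's transfer function to that IN value gives OUT[B6] (row B6 above).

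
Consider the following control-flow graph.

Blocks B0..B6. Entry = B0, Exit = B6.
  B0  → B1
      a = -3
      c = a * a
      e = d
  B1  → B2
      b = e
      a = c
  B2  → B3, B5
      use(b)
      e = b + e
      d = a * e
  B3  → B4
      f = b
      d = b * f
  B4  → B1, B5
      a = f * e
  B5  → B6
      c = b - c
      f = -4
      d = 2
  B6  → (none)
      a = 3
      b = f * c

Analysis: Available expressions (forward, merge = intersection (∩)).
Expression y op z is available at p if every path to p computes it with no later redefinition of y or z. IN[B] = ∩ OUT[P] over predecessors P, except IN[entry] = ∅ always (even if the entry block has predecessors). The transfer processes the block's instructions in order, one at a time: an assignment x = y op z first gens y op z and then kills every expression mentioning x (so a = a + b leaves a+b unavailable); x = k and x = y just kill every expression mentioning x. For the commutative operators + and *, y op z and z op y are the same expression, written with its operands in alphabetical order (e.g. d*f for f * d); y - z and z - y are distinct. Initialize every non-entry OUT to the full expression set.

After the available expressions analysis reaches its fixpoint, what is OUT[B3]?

Answer: {a*e, b*f}

Working:
Per-block solution:
  B0:  IN={}  OUT={a*a}
  B1:  IN={}  OUT={}
  B2:  IN={}  OUT={a*e}
  B3:  IN={a*e}  OUT={a*e, b*f}
  B4:  IN={a*e, b*f}  OUT={b*f, e*f}
  B5:  IN={}  OUT={}
  B6:  IN={}  OUT={c*f}

Merge at B3: IN[B3] = OUT[B2] = {a*e}
Applying B3's transfer function to that IN value gives OUT[B3] (row B3 above).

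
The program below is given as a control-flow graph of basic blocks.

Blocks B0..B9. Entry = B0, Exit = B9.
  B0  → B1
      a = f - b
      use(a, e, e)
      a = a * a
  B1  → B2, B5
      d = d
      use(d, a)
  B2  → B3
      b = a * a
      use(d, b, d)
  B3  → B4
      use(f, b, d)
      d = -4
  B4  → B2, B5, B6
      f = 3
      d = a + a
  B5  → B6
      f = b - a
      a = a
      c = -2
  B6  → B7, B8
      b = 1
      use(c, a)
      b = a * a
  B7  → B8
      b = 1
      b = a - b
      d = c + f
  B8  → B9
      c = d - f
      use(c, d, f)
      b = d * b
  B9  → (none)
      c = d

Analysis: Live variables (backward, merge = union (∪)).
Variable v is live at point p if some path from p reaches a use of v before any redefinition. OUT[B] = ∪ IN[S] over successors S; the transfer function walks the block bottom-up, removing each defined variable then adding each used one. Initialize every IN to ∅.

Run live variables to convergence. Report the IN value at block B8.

Converged values:
  B0:  IN={b, c, d, e, f}  OUT={a, b, c, d, f}
  B1:  IN={a, b, c, d, f}  OUT={a, b, c, d, f}
  B2:  IN={a, c, d, f}  OUT={a, b, c, d, f}
  B3:  IN={a, b, c, d, f}  OUT={a, b, c}
  B4:  IN={a, b, c}  OUT={a, b, c, d, f}
  B5:  IN={a, b, d}  OUT={a, c, d, f}
  B6:  IN={a, c, d, f}  OUT={a, b, c, d, f}
  B7:  IN={a, c, f}  OUT={b, d, f}
  B8:  IN={b, d, f}  OUT={d}
  B9:  IN={d}  OUT={}

Merge at B8: OUT[B8] = IN[B9] = {d}
Applying B8's transfer function to that OUT value gives IN[B8] (row B8 above).

Answer: {b, d, f}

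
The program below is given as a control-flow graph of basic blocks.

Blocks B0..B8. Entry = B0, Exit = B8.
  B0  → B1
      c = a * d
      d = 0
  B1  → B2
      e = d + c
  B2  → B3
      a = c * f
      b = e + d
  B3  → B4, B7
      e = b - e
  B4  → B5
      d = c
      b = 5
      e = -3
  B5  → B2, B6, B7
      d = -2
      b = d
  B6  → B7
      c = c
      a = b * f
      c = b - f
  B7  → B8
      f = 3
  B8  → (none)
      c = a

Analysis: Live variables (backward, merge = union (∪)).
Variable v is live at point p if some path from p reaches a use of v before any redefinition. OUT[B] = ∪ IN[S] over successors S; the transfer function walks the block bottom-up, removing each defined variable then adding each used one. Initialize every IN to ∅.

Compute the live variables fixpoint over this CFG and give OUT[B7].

Per-block solution:
  B0:   IN={a, d, f}   OUT={c, d, f}
  B1:   IN={c, d, f}   OUT={c, d, e, f}
  B2:   IN={c, d, e, f}   OUT={a, b, c, e, f}
  B3:   IN={a, b, c, e, f}   OUT={a, c, f}
  B4:   IN={a, c, f}   OUT={a, c, e, f}
  B5:   IN={a, c, e, f}   OUT={a, b, c, d, e, f}
  B6:   IN={b, c, f}   OUT={a}
  B7:   IN={a}   OUT={a}
  B8:   IN={a}   OUT={}

Merge at B7: OUT[B7] = IN[B8] = {a}

Answer: {a}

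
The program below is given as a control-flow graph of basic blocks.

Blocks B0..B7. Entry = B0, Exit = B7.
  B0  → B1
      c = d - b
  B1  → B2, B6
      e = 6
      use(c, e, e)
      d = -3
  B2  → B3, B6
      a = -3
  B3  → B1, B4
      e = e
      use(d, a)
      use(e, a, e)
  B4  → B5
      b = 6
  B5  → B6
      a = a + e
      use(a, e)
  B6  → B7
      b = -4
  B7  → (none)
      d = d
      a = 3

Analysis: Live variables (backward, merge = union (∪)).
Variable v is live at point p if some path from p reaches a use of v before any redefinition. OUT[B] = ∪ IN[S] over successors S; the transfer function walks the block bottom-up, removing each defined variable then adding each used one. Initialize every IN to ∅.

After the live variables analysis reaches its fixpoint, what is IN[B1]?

Converged values:
  B0:   IN={b, d}   OUT={c}
  B1:   IN={c}   OUT={c, d, e}
  B2:   IN={c, d, e}   OUT={a, c, d, e}
  B3:   IN={a, c, d, e}   OUT={a, c, d, e}
  B4:   IN={a, d, e}   OUT={a, d, e}
  B5:   IN={a, d, e}   OUT={d}
  B6:   IN={d}   OUT={d}
  B7:   IN={d}   OUT={}

Merge at B1: OUT[B1] = IN[B2] ⊔ IN[B6] = {c, d, e}
Applying B1's transfer function to that OUT value gives IN[B1] (row B1 above).

Answer: {c}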